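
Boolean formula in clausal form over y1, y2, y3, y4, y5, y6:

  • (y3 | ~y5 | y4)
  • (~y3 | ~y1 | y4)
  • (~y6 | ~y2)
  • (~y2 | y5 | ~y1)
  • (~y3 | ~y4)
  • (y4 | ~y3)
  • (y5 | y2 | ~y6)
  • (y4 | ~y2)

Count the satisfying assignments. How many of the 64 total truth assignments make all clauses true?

11

Case analysis on y4 and y2:
  y4=T, y2=T: remaining (y1,y3,y5,y6) ∈ {(F,F,F,F); (F,F,T,F); (T,F,T,F)} — 3.
  y4=T, y2=F: y1 free; 3 ways for (y3,y5,y6) × 2^1 = 6.
  y4=F, y2=T: a clause becomes empty — 0.
  y4=F, y2=F: remaining (y1,y3,y5,y6) ∈ {(F,F,F,F); (T,F,F,F)} — 2.
Total: 3 + 6 + 0 + 2 = 11.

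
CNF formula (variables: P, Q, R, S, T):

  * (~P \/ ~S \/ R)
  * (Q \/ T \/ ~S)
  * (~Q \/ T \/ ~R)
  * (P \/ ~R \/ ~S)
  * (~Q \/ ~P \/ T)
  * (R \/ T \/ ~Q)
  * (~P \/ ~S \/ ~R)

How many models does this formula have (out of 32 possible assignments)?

14

Split on R, then P.
  R=1, P=1: remaining (Q,S,T) ∈ {(0,0,0); (0,0,1); (1,0,1)} — 3.
  R=1, P=0: remaining (Q,S,T) ∈ {(0,0,0); (0,0,1); (1,0,1)} — 3.
  R=0, P=1: remaining (Q,S,T) ∈ {(0,0,0); (0,0,1); (1,0,1)} — 3.
  R=0, P=0: 5 of the 8 assignments to (Q,S,T) work.
Total: 3 + 3 + 3 + 5 = 14.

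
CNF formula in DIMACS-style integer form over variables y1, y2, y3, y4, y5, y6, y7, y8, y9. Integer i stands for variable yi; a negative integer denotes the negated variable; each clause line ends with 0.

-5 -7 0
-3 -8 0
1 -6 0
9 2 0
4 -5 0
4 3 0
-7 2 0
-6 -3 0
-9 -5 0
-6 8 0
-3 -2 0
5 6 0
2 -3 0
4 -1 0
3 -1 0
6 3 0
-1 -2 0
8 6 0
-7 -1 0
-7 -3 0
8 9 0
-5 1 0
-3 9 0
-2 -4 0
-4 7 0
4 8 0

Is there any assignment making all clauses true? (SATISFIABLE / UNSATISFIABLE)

y3 = True:
  propagation gives y8=False, y6=False; an empty clause results — contradiction.
y3 = False:
  propagation gives y4=True, y1=False, y6=False; an empty clause results — contradiction.
Every branch closes, so no satisfying assignment exists.

UNSATISFIABLE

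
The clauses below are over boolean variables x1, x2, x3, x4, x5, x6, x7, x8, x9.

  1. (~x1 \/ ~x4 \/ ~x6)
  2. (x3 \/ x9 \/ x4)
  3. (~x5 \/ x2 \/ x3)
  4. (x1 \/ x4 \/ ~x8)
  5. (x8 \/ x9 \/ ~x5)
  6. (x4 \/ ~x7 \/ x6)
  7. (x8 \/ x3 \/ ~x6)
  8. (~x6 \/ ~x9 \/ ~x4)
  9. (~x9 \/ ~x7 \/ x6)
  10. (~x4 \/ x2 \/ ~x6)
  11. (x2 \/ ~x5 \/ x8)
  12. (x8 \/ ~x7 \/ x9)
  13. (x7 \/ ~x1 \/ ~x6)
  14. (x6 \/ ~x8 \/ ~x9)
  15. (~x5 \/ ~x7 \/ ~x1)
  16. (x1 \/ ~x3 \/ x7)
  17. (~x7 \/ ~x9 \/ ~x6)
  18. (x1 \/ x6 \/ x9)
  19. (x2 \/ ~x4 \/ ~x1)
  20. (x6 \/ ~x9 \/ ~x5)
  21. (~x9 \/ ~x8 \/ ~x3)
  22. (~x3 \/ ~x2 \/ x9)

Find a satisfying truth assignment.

Pure literal: x5 appears only negated; assign x5 = False.
Branch on x1: take x1 = True.
Branch on x2: take x2 = True.
Branch on x3: take x3 = False.
For the remaining variables, x4 = True, x6 = False, x7 = False, x8 = False, x9 = True works.

x1=True  x2=True  x3=False  x4=True  x5=False  x6=False  x7=False  x8=False  x9=True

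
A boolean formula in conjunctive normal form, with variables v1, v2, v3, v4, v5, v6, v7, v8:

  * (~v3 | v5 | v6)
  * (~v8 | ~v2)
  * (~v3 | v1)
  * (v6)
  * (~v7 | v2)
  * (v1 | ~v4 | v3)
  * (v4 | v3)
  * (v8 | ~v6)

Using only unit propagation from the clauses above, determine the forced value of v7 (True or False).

(v6) is a unit clause: v6 = True.
(~v6 | v8): since v6 = True, the clause reduces to (v8). v8 = True.
(~v8 | ~v2): since v8 = True, the clause reduces to (~v2). v2 = False.
In (~v7 | v2), v2 is now false; ~v7 must hold, so v7 = False.

False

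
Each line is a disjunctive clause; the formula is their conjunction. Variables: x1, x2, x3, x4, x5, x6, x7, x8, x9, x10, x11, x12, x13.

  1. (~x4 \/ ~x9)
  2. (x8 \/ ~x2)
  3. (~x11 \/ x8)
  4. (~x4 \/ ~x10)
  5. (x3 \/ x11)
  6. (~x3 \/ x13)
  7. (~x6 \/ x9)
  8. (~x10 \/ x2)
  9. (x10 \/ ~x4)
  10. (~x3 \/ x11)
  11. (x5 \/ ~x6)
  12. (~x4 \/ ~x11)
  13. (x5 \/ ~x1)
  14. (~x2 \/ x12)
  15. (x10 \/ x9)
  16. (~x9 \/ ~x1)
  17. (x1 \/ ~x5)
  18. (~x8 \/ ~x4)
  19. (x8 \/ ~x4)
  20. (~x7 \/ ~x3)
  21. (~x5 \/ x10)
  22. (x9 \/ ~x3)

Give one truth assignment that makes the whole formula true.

x4 occurs only negated in the remaining clauses — set x4 = False.
x6 occurs only negated in the remaining clauses — set x6 = False.
Try x1 = False.
  then x5 is forced to False.
The remaining clauses are satisfied by x2 = True, x3 = False, x7 = True, x8 = True, x9 = False, x10 = True, x11 = True, x12 = True, x13 = True.

x1=F, x2=T, x3=F, x4=F, x5=F, x6=F, x7=T, x8=T, x9=F, x10=T, x11=T, x12=T, x13=T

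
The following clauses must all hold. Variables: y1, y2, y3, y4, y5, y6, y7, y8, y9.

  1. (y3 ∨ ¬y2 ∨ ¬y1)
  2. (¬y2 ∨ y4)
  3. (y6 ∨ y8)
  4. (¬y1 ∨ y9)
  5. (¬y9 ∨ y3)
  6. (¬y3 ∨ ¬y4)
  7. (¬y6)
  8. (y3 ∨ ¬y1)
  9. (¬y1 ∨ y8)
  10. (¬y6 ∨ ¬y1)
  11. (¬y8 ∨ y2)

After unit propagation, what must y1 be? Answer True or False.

False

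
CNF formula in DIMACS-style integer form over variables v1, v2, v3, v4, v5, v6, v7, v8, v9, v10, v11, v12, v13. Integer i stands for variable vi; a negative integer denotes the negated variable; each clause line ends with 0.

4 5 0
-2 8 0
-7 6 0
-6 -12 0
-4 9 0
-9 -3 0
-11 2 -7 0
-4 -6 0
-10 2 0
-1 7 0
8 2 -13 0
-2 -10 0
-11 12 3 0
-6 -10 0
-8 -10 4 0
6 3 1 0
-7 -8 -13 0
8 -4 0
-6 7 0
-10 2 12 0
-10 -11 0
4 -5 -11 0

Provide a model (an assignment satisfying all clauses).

v1 = False, v2 = False, v3 = True, v4 = False, v5 = True, v6 = True, v7 = True, v8 = False, v9 = False, v10 = False, v11 = False, v12 = False, v13 = False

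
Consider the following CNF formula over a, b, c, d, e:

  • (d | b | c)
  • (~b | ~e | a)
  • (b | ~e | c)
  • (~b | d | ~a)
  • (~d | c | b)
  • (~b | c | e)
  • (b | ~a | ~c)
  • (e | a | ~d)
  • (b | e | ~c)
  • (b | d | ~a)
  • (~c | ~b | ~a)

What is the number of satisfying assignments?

4

Satisfying assignments:
  a=0 b=0 c=1 d=0 e=1
  a=0 b=0 c=1 d=1 e=1
  a=0 b=1 c=1 d=0 e=0
  a=1 b=1 c=0 d=1 e=1
Count: 4.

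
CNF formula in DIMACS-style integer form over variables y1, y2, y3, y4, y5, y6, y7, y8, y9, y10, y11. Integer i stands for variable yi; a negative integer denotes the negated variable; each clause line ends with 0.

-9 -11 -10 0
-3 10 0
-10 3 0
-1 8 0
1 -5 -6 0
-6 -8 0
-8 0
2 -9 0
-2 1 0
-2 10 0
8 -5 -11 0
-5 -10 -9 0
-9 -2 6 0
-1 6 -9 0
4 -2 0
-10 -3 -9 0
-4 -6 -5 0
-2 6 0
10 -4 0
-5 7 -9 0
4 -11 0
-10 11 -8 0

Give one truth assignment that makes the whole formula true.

y1 = False, y2 = False, y3 = True, y4 = True, y5 = False, y6 = True, y7 = True, y8 = False, y9 = False, y10 = True, y11 = False

Check each clause:
  1. (NOT y11 OR NOT y10 OR NOT y9) — NOT y11 is true.
  2. (NOT y3 OR y10) — y10 is true.
  3. (y3 OR NOT y10) — y3 is true.
  4. (y8 OR NOT y1) — NOT y1 is true.
  5. (y1 OR NOT y6 OR NOT y5) — NOT y5 is true.
  6. (NOT y6 OR NOT y8) — NOT y8 is true.
  7. (NOT y8) — NOT y8 is true.
  8. (NOT y9 OR y2) — NOT y9 is true.
  9. (NOT y2 OR y1) — NOT y2 is true.
  10. (y10 OR NOT y2) — y10 is true.
  11. (NOT y5 OR y8 OR NOT y11) — NOT y5 is true.
  12. (NOT y5 OR NOT y9 OR NOT y10) — NOT y5 is true.
  13. (y6 OR NOT y2 OR NOT y9) — NOT y9 is true.
  14. (NOT y1 OR NOT y9 OR y6) — NOT y9 is true.
  15. (y4 OR NOT y2) — y4 is true.
  16. (NOT y9 OR NOT y10 OR NOT y3) — NOT y9 is true.
  17. (NOT y4 OR NOT y5 OR NOT y6) — NOT y5 is true.
  18. (y6 OR NOT y2) — y6 is true.
  19. (y10 OR NOT y4) — y10 is true.
  20. (NOT y9 OR y7 OR NOT y5) — NOT y5 is true.
  21. (y4 OR NOT y11) — y4 is true.
  22. (y11 OR NOT y8 OR NOT y10) — NOT y8 is true.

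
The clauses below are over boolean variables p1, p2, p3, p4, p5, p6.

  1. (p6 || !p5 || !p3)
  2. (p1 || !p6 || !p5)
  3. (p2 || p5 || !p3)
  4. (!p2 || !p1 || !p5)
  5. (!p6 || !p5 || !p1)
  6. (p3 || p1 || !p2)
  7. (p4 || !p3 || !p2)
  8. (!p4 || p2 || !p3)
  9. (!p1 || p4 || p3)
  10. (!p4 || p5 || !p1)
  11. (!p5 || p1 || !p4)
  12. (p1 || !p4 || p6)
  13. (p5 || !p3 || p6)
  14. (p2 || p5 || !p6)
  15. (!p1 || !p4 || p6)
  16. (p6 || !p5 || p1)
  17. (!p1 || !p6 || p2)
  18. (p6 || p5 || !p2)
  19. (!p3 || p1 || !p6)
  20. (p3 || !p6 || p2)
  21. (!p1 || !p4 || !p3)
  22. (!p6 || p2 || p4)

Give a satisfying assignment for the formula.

p1 = F, p2 = F, p3 = F, p4 = F, p5 = F, p6 = F

Try p1 = False.
For the remaining variables, p2 = False, p3 = False, p4 = False, p5 = False, p6 = False works.
Every clause has at least one true literal under this assignment.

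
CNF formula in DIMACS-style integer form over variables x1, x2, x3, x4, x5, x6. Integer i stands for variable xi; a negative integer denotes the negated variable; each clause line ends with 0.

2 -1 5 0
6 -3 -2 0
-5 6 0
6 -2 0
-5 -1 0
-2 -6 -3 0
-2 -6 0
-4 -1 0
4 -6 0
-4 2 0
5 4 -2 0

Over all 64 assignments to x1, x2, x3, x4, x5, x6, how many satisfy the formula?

2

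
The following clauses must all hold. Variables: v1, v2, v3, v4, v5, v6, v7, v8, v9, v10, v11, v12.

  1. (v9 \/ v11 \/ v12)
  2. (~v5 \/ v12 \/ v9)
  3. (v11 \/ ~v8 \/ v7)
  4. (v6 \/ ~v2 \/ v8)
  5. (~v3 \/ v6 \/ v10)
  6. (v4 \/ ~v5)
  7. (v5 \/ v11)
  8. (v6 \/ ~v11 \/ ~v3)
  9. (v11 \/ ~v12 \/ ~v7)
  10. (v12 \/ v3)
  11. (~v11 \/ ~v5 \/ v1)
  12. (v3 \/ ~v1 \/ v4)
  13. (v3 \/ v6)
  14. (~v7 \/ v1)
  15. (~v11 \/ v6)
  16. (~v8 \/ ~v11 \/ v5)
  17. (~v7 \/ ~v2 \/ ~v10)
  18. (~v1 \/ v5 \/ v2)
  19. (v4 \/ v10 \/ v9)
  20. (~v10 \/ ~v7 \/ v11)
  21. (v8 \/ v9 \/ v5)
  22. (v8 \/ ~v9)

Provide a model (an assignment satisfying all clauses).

v1=T, v2=F, v3=T, v4=T, v5=T, v6=T, v7=T, v8=T, v9=F, v10=T, v11=T, v12=T

Pure literal: v4 appears only positively; assign v4 = True.
Pure literal: v6 appears only positively; assign v6 = True.
Set v1 = True and propagate.
Try v2 = False.
  then v5 is forced to True.
The remaining clauses are satisfied by v3 = True, v7 = True, v8 = True, v9 = False, v10 = True, v11 = True, v12 = True.
Every clause has at least one true literal under this assignment.
Check each clause:
  1. (v12 \/ v9 \/ v11) — v11 is true.
  2. (~v5 \/ v12 \/ v9) — v12 is true.
  3. (v11 \/ ~v8 \/ v7) — v11 is true.
  4. (~v2 \/ v8 \/ v6) — v8 is true.
  5. (v6 \/ v10 \/ ~v3) — v10 is true.
  6. (~v5 \/ v4) — v4 is true.
  7. (v5 \/ v11) — v11 is true.
  8. (~v3 \/ ~v11 \/ v6) — v6 is true.
  9. (~v12 \/ ~v7 \/ v11) — v11 is true.
  10. (v3 \/ v12) — v3 is true.
  11. (v1 \/ ~v5 \/ ~v11) — v1 is true.
  12. (~v1 \/ v4 \/ v3) — v3 is true.
  13. (v3 \/ v6) — v3 is true.
  14. (v1 \/ ~v7) — v1 is true.
  15. (~v11 \/ v6) — v6 is true.
  16. (~v11 \/ ~v8 \/ v5) — v5 is true.
  17. (~v7 \/ ~v10 \/ ~v2) — ~v2 is true.
  18. (v2 \/ ~v1 \/ v5) — v5 is true.
  19. (v9 \/ v4 \/ v10) — v10 is true.
  20. (~v7 \/ v11 \/ ~v10) — v11 is true.
  21. (v5 \/ v8 \/ v9) — v8 is true.
  22. (~v9 \/ v8) — v8 is true.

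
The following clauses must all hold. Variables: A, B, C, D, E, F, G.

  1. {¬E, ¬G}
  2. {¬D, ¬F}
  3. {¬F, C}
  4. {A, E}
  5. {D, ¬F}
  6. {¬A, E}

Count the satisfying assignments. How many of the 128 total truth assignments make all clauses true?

Split on E, then F.
  E=T, F=T: a clause becomes empty — 0.
  E=T, F=F: forces G=F; A, B, C, D free → 2^4 = 16.
  E=F, F=T: a clause becomes empty — 0.
  E=F, F=F: a clause becomes empty — 0.
Total: 0 + 16 + 0 + 0 = 16.

16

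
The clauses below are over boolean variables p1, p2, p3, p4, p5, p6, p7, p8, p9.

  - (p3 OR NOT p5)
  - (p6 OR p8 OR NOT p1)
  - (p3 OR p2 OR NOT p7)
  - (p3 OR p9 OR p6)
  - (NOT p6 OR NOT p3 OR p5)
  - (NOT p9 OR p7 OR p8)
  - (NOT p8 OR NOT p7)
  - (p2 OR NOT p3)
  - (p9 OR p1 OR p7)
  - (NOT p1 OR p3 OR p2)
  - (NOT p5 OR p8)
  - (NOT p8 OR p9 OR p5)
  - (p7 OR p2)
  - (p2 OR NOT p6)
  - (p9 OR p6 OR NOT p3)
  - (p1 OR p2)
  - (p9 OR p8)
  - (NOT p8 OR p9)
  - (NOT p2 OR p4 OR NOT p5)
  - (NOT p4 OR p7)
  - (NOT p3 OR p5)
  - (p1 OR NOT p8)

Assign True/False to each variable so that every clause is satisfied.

p1=False  p2=True  p3=False  p4=True  p5=False  p6=True  p7=True  p8=False  p9=True

Check each clause:
  1. (NOT p5 OR p3) — NOT p5 is true.
  2. (p8 OR p6 OR NOT p1) — p6 is true.
  3. (p2 OR p3 OR NOT p7) — p2 is true.
  4. (p9 OR p3 OR p6) — p9 is true.
  5. (NOT p3 OR NOT p6 OR p5) — NOT p3 is true.
  6. (p8 OR NOT p9 OR p7) — p7 is true.
  7. (NOT p7 OR NOT p8) — NOT p8 is true.
  8. (NOT p3 OR p2) — p2 is true.
  9. (p7 OR p1 OR p9) — p9 is true.
  10. (NOT p1 OR p2 OR p3) — p2 is true.
  11. (p8 OR NOT p5) — NOT p5 is true.
  12. (p9 OR NOT p8 OR p5) — NOT p8 is true.
  13. (p2 OR p7) — p2 is true.
  14. (NOT p6 OR p2) — p2 is true.
  15. (p9 OR p6 OR NOT p3) — p9 is true.
  16. (p1 OR p2) — p2 is true.
  17. (p9 OR p8) — p9 is true.
  18. (p9 OR NOT p8) — NOT p8 is true.
  19. (NOT p2 OR p4 OR NOT p5) — NOT p5 is true.
  20. (p7 OR NOT p4) — p7 is true.
  21. (p5 OR NOT p3) — NOT p3 is true.
  22. (NOT p8 OR p1) — NOT p8 is true.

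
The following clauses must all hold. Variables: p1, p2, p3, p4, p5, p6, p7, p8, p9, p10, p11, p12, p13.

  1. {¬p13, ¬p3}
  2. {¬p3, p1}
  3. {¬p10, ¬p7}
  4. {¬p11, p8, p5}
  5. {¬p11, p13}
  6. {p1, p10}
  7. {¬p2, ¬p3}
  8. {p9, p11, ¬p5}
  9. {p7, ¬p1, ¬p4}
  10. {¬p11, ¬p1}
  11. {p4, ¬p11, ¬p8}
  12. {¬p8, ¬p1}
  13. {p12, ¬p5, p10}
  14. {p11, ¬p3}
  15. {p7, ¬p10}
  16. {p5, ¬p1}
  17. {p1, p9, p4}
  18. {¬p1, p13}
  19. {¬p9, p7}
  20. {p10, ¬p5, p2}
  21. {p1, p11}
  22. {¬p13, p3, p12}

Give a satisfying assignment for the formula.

p1=T, p2=T, p3=F, p4=F, p5=T, p6=T, p7=T, p8=F, p9=T, p10=F, p11=F, p12=T, p13=T

Check each clause:
  1. {¬p13, ¬p3} — ¬p3 is true.
  2. {p1, ¬p3} — p1 is true.
  3. {¬p7, ¬p10} — ¬p10 is true.
  4. {p8, ¬p11, p5} — ¬p11 is true.
  5. {p13, ¬p11} — p13 is true.
  6. {p1, p10} — p1 is true.
  7. {¬p2, ¬p3} — ¬p3 is true.
  8. {¬p5, p9, p11} — p9 is true.
  9. {¬p4, ¬p1, p7} — ¬p4 is true.
  10. {¬p1, ¬p11} — ¬p11 is true.
  11. {p4, ¬p8, ¬p11} — ¬p8 is true.
  12. {¬p1, ¬p8} — ¬p8 is true.
  13. {p12, ¬p5, p10} — p12 is true.
  14. {p11, ¬p3} — ¬p3 is true.
  15. {p7, ¬p10} — ¬p10 is true.
  16. {¬p1, p5} — p5 is true.
  17. {p9, p1, p4} — p1 is true.
  18. {p13, ¬p1} — p13 is true.
  19. {p7, ¬p9} — p7 is true.
  20. {¬p5, p10, p2} — p2 is true.
  21. {p1, p11} — p1 is true.
  22. {¬p13, p3, p12} — p12 is true.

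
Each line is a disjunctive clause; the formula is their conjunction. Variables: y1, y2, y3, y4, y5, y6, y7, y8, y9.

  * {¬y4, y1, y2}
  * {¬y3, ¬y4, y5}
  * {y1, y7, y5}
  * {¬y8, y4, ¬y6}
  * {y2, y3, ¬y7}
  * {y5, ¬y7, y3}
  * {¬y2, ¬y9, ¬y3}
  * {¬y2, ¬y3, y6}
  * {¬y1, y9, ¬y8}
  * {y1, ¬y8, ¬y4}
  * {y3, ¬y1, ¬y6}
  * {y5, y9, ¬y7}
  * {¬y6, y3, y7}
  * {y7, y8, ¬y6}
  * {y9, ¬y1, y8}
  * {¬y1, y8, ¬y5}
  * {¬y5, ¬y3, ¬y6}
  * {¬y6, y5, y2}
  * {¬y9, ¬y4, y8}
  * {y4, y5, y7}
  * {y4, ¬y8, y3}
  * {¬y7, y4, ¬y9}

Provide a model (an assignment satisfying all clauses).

y1 = T, y2 = F, y3 = F, y4 = T, y5 = F, y6 = F, y7 = F, y8 = T, y9 = T

Branch on y1: take y1 = True.
Branch on y2: take y2 = False.
For the remaining variables, y3 = False, y4 = True, y5 = False, y6 = False, y7 = False, y8 = True, y9 = True works.
Every clause has at least one true literal under this assignment.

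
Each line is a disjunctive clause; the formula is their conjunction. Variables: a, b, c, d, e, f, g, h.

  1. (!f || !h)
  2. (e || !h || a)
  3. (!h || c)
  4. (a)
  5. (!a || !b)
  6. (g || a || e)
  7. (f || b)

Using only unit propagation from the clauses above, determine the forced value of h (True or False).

Unit clause (a) sets a = True.
(!b || !a) with a = True leaves only !b, so b = False.
(b || f): since b = False, the clause reduces to (f). f = True.
(!f || !h): since f = True, the clause reduces to (!h). h = False.

False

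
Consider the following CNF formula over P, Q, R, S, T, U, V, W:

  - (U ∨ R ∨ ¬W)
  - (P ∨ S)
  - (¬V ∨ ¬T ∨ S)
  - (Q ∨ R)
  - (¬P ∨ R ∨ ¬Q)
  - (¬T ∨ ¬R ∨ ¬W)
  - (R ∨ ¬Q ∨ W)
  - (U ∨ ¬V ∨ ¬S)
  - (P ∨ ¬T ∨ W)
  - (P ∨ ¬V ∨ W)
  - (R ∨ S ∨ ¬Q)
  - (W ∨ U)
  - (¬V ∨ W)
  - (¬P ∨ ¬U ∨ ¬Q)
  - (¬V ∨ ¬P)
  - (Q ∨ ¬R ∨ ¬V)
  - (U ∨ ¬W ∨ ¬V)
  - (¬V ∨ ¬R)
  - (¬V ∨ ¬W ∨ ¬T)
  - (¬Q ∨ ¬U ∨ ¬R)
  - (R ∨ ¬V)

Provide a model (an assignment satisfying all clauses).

P = T, Q = T, R = T, S = T, T = F, U = F, V = F, W = T

Pure literal: T appears only negated; assign T = False.
V occurs only negated in the remaining clauses — set V = False.
Try P = True.
Set Q = True and propagate.
  then R is forced to True.
  then U is forced to False.
  then W is forced to True.
S is now unconstrained; take S = True.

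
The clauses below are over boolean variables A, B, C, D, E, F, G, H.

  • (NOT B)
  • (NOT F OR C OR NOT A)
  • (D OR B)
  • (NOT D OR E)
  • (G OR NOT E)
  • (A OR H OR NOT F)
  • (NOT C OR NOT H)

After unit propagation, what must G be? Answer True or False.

(NOT B) stands alone — B = False.
(B OR D): since B = False, the clause reduces to (D). D = True.
(E OR NOT D): since D = True, the clause reduces to (E). E = True.
From (NOT E OR G) and E = True: G = True.

True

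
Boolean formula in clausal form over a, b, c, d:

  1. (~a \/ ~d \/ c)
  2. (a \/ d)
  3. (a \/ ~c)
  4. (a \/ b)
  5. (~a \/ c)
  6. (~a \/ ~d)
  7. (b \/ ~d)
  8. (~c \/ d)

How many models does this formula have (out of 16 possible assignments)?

1

Satisfying assignments:
  a=F b=T c=F d=T
Count: 1.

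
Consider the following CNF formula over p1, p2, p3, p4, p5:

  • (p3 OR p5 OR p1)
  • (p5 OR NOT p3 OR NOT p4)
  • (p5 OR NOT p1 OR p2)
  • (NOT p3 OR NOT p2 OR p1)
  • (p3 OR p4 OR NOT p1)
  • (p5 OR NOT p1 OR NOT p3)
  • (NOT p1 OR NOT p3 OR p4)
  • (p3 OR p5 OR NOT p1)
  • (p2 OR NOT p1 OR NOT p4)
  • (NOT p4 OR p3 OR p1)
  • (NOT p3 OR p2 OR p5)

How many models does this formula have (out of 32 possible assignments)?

The models are:
  p1=F p2=F p3=F p4=F p5=T
  p1=F p2=F p3=T p4=F p5=T
  p1=F p2=F p3=T p4=T p5=T
  p1=F p2=T p3=F p4=F p5=T
  p1=T p2=T p3=F p4=T p5=T
  p1=T p2=T p3=T p4=T p5=T
That's 6 in total.

6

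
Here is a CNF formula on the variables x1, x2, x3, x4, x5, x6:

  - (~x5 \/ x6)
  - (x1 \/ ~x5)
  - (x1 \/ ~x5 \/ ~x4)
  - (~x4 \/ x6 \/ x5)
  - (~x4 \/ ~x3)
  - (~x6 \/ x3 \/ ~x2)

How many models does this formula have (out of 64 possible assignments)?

20

Case analysis on x5 and x4:
  x5=T, x4=T: remaining (x1,x2,x3,x6) ∈ {(T,F,F,T)} — 1.
  x5=T, x4=F: remaining (x1,x2,x3,x6) ∈ {(T,F,F,T); (T,F,T,T); (T,T,T,T)} — 3.
  x5=F, x4=T: remaining (x1,x2,x3,x6) ∈ {(F,F,F,T); (T,F,F,T)} — 2.
  x5=F, x4=F: x1 free; 7 ways for (x2,x3,x6) × 2^1 = 14.
Total: 1 + 3 + 2 + 14 = 20.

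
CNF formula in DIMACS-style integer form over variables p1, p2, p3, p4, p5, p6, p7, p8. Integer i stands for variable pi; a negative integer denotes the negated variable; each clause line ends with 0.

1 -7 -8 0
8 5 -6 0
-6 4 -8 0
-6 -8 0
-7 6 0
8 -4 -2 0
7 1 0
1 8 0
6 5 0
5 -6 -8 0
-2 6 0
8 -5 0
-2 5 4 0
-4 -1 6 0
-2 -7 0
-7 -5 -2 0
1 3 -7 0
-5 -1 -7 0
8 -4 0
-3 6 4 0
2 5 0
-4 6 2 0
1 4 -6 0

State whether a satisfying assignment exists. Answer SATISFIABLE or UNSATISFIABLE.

SATISFIABLE

Try p1 = True.
Set p2 = False and propagate.
  then p5 is forced to True.
  then p8 is forced to True.
  then p6 is forced to False.
  then p7 is forced to False.
  then p4 is forced to False.
  then p3 is forced to False.
So p1=True, p2=False, p3=False, p4=False, p5=True, p6=False, p7=False, p8=True is a satisfying assignment.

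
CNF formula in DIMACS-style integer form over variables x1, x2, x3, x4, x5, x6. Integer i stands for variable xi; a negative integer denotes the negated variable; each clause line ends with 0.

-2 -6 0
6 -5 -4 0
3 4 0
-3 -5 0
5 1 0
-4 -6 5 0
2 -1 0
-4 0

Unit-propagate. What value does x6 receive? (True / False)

(~x4) stands alone — x4 = False.
In (x4 \/ x3), x4 is now false; x3 must hold, so x3 = True.
From (~x3 \/ ~x5) and x3 = True: x5 = False.
From (x1 \/ x5) and x5 = False: x1 = True.
(x2 \/ ~x1) with x1 = True leaves only x2, so x2 = True.
In (~x2 \/ ~x6), ~x2 is now false; ~x6 must hold, so x6 = False.

False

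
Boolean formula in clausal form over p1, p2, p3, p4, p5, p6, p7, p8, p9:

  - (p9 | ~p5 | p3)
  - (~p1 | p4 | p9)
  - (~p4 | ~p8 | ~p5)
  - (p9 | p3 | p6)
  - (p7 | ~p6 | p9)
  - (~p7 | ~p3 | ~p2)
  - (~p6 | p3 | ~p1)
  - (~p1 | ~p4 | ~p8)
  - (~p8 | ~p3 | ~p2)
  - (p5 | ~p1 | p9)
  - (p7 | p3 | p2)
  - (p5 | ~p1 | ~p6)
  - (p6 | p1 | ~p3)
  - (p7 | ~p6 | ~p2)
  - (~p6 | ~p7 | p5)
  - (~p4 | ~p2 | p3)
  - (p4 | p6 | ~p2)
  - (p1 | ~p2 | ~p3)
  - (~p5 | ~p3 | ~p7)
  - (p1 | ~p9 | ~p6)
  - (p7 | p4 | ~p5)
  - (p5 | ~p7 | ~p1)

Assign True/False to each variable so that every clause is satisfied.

Pure literal: p8 appears only negated; assign p8 = False.
Set p1 = True and propagate.
For the remaining variables, p2 = False, p3 = True, p4 = True, p5 = True, p6 = False, p7 = False, p9 = False works.
Every clause has at least one true literal under this assignment.

p1 = True  p2 = False  p3 = True  p4 = True  p5 = True  p6 = False  p7 = False  p8 = False  p9 = False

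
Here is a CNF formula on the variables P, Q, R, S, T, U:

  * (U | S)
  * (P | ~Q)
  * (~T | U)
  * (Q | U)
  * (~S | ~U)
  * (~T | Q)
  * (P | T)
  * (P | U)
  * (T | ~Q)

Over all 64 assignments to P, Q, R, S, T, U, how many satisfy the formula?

4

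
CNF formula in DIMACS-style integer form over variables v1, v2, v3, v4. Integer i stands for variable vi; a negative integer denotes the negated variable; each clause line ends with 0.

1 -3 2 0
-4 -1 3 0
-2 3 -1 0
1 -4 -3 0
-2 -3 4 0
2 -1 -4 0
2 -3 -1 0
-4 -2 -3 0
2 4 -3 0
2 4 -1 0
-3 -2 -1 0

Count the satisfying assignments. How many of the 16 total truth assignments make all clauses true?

Satisfying assignments:
  v1=0 v2=0 v3=0 v4=0
  v1=0 v2=0 v3=0 v4=1
  v1=0 v2=1 v3=0 v4=0
  v1=0 v2=1 v3=0 v4=1
That's 4 in total.

4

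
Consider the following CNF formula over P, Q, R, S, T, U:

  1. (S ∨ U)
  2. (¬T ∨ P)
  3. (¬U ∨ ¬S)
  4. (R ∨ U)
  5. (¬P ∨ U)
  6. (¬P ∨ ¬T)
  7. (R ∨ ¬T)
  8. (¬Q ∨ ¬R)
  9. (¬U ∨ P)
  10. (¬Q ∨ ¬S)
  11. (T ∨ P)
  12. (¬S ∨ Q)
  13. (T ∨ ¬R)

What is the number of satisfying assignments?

Satisfying assignments:
  P=T Q=F R=F S=F T=F U=T
  P=T Q=T R=F S=F T=F U=T
Count: 2.

2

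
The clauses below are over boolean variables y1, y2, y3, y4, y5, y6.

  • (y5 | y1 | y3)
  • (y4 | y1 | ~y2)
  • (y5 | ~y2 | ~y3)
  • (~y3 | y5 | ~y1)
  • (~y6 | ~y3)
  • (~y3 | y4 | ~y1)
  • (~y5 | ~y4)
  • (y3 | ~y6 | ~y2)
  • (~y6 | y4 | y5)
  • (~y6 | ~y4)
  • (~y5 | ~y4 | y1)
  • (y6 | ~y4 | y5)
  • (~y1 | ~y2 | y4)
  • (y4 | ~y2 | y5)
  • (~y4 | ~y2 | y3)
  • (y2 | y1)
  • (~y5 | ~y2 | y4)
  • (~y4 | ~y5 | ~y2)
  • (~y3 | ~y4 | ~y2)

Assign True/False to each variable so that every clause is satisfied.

y1=T  y2=F  y3=F  y4=F  y5=F  y6=F

Try y1 = True.
The remaining clauses are satisfied by y2 = False, y3 = False, y4 = False, y5 = False, y6 = False.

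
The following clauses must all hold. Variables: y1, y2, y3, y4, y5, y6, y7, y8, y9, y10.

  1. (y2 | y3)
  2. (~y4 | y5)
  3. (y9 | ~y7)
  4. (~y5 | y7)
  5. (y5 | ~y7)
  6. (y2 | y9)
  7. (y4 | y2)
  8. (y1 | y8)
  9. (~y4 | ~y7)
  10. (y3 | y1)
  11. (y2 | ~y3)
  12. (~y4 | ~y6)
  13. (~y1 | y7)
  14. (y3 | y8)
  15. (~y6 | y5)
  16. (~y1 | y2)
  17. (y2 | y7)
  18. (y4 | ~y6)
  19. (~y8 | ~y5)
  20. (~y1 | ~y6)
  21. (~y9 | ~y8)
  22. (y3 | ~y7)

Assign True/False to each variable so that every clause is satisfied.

y1=T, y2=T, y3=T, y4=F, y5=T, y6=F, y7=T, y8=F, y9=T, y10=T

Check each clause:
  1. (y2 | y3) — y2 is true.
  2. (y5 | ~y4) — ~y4 is true.
  3. (~y7 | y9) — y9 is true.
  4. (~y5 | y7) — y7 is true.
  5. (y5 | ~y7) — y5 is true.
  6. (y9 | y2) — y9 is true.
  7. (y2 | y4) — y2 is true.
  8. (y8 | y1) — y1 is true.
  9. (~y7 | ~y4) — ~y4 is true.
  10. (y1 | y3) — y1 is true.
  11. (~y3 | y2) — y2 is true.
  12. (~y4 | ~y6) — ~y6 is true.
  13. (~y1 | y7) — y7 is true.
  14. (y3 | y8) — y3 is true.
  15. (y5 | ~y6) — ~y6 is true.
  16. (y2 | ~y1) — y2 is true.
  17. (y2 | y7) — y2 is true.
  18. (y4 | ~y6) — ~y6 is true.
  19. (~y5 | ~y8) — ~y8 is true.
  20. (~y6 | ~y1) — ~y6 is true.
  21. (~y8 | ~y9) — ~y8 is true.
  22. (y3 | ~y7) — y3 is true.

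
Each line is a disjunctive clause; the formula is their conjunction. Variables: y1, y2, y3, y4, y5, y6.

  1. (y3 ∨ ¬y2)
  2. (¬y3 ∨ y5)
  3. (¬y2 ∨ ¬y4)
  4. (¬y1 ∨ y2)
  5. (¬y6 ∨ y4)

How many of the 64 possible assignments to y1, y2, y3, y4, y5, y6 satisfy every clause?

11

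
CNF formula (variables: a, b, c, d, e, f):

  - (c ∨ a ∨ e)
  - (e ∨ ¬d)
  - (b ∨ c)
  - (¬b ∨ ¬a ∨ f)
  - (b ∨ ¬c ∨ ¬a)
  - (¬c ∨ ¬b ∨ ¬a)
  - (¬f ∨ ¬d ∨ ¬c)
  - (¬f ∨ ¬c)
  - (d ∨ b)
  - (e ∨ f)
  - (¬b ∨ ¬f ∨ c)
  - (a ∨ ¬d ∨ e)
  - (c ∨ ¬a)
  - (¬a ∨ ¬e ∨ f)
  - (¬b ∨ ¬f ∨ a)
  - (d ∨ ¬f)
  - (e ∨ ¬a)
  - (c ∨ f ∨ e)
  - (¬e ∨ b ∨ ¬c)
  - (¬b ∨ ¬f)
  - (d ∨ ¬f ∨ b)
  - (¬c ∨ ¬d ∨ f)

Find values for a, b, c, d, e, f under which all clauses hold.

a=F, b=T, c=F, d=T, e=T, f=F

Check each clause:
  1. (e ∨ a ∨ c) — e is true.
  2. (e ∨ ¬d) — e is true.
  3. (c ∨ b) — b is true.
  4. (¬b ∨ f ∨ ¬a) — ¬a is true.
  5. (¬c ∨ b ∨ ¬a) — b is true.
  6. (¬b ∨ ¬a ∨ ¬c) — ¬c is true.
  7. (¬d ∨ ¬c ∨ ¬f) — ¬f is true.
  8. (¬c ∨ ¬f) — ¬f is true.
  9. (b ∨ d) — b is true.
  10. (e ∨ f) — e is true.
  11. (¬b ∨ c ∨ ¬f) — ¬f is true.
  12. (a ∨ e ∨ ¬d) — e is true.
  13. (c ∨ ¬a) — ¬a is true.
  14. (f ∨ ¬a ∨ ¬e) — ¬a is true.
  15. (¬f ∨ ¬b ∨ a) — ¬f is true.
  16. (¬f ∨ d) — ¬f is true.
  17. (e ∨ ¬a) — e is true.
  18. (c ∨ e ∨ f) — e is true.
  19. (¬c ∨ ¬e ∨ b) — b is true.
  20. (¬b ∨ ¬f) — ¬f is true.
  21. (b ∨ ¬f ∨ d) — ¬f is true.
  22. (¬c ∨ f ∨ ¬d) — ¬c is true.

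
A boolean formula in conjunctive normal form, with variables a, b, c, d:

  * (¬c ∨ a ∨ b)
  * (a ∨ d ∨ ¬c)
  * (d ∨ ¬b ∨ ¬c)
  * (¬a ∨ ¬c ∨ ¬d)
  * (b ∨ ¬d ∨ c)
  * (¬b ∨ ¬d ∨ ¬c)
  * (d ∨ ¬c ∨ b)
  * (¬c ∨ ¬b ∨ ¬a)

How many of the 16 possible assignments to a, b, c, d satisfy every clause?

The models are:
  a=F b=F c=F d=F
  a=F b=T c=F d=F
  a=F b=T c=F d=T
  a=T b=F c=F d=F
  a=T b=T c=F d=F
  a=T b=T c=F d=T
That's 6 in total.

6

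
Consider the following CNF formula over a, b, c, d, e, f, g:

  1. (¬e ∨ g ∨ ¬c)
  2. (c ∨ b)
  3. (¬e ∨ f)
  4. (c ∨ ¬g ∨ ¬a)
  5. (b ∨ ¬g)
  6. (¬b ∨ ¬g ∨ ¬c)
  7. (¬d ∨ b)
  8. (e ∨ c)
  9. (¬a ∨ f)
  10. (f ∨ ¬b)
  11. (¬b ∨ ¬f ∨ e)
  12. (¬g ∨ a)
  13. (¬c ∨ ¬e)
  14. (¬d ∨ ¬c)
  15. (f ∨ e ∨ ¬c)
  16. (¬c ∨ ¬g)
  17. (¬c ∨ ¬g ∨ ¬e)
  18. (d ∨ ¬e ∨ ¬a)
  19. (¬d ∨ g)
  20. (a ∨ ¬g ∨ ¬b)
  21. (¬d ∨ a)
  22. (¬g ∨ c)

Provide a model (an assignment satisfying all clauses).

a=False, b=True, c=False, d=False, e=True, f=True, g=False

Set a = False and propagate.
  then g is forced to False.
  then d is forced to False.
Try b = True.
  then f is forced to True.
  then e is forced to True.
  then c is forced to False.
Every clause has at least one true literal under this assignment.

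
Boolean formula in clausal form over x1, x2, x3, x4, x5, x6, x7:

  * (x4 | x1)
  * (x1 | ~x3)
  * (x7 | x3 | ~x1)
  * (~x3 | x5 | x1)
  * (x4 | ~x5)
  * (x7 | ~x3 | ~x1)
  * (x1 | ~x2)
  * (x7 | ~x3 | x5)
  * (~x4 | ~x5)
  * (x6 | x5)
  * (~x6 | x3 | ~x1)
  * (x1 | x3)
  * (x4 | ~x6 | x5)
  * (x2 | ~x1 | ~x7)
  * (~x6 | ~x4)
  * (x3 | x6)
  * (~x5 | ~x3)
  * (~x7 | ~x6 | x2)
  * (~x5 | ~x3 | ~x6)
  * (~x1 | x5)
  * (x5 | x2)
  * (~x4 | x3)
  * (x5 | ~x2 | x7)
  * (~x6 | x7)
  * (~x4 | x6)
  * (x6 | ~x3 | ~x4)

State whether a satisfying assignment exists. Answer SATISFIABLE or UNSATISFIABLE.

UNSATISFIABLE

x3 = True:
  propagation gives x1=True, x7=True, x2=True, x5=False; an empty clause results — contradiction.
x3 = False:
  propagation gives x1=True, x7=True, x6=False; an empty clause results — contradiction.
Every branch closes, so no satisfying assignment exists.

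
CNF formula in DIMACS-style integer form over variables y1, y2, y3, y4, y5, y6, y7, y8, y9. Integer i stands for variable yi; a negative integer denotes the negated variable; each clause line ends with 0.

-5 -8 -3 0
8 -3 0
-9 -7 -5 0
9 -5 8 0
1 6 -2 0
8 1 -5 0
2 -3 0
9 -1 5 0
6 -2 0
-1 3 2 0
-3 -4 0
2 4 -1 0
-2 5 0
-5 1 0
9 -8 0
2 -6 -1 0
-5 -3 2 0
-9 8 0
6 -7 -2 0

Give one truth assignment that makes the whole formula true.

y7 occurs only negated in the remaining clauses — set y7 = False.
Try y1 = False.
  then y5 is forced to False.
  then y2 is forced to False.
  then y3 is forced to False.
Try y8 = False.
  then y9 is forced to False.
y4, y6 are now unconstrained; take y4 = True, y6 = False.
Every clause has at least one true literal under this assignment.
Check each clause:
  1. (~y5 | ~y3 | ~y8) — ~y8 is true.
  2. (~y3 | y8) — ~y3 is true.
  3. (~y5 | ~y9 | ~y7) — ~y7 is true.
  4. (y8 | y9 | ~y5) — ~y5 is true.
  5. (~y2 | y1 | y6) — ~y2 is true.
  6. (~y5 | y8 | y1) — ~y5 is true.
  7. (~y3 | y2) — ~y3 is true.
  8. (~y1 | y9 | y5) — ~y1 is true.
  9. (y6 | ~y2) — ~y2 is true.
  10. (~y1 | y3 | y2) — ~y1 is true.
  11. (~y3 | ~y4) — ~y3 is true.
  12. (y2 | y4 | ~y1) — y4 is true.
  13. (~y2 | y5) — ~y2 is true.
  14. (~y5 | y1) — ~y5 is true.
  15. (~y8 | y9) — ~y8 is true.
  16. (~y1 | ~y6 | y2) — ~y6 is true.
  17. (~y5 | y2 | ~y3) — ~y5 is true.
  18. (y8 | ~y9) — ~y9 is true.
  19. (~y2 | ~y7 | y6) — ~y7 is true.

y1=0, y2=0, y3=0, y4=1, y5=0, y6=0, y7=0, y8=0, y9=0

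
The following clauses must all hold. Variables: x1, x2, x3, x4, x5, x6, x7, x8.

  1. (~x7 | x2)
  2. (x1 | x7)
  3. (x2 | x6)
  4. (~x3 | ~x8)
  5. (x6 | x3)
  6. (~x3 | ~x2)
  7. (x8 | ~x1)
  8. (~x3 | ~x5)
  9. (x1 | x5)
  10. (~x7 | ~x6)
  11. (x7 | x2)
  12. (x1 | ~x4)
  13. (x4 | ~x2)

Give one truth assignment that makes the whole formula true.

Set x1 = True and propagate.
  then x8 is forced to True.
  then x3 is forced to False.
  then x6 is forced to True.
  then x7 is forced to False.
  then x2 is forced to True.
  then x4 is forced to True.
x5 is now unconstrained; take x5 = False.

x1=T, x2=T, x3=F, x4=T, x5=F, x6=T, x7=F, x8=T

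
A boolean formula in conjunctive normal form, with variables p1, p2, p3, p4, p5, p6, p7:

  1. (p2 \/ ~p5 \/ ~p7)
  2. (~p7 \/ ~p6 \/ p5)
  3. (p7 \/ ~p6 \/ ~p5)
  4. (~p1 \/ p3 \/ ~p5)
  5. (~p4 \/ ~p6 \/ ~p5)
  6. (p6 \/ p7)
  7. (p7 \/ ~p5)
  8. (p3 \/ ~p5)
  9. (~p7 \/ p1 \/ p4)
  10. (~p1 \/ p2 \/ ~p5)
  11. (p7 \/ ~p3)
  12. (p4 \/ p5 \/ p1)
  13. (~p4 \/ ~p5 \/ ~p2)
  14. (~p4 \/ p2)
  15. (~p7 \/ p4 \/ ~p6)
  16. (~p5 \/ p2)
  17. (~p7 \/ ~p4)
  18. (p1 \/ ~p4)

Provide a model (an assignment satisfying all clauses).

p1=T, p2=T, p3=F, p4=F, p5=F, p6=T, p7=F

Set p1 = True and propagate.
Branch on p2: take p2 = True.
Branch on p3: take p3 = False.
  then p5 is forced to False.
For the remaining variables, p4 = False, p6 = True, p7 = False works.
Check each clause:
  1. (p2 \/ ~p7 \/ ~p5) — ~p7 is true.
  2. (~p6 \/ p5 \/ ~p7) — ~p7 is true.
  3. (~p6 \/ ~p5 \/ p7) — ~p5 is true.
  4. (p3 \/ ~p5 \/ ~p1) — ~p5 is true.
  5. (~p4 \/ ~p5 \/ ~p6) — ~p5 is true.
  6. (p7 \/ p6) — p6 is true.
  7. (p7 \/ ~p5) — ~p5 is true.
  8. (~p5 \/ p3) — ~p5 is true.
  9. (p4 \/ ~p7 \/ p1) — p1 is true.
  10. (~p5 \/ ~p1 \/ p2) — p2 is true.
  11. (p7 \/ ~p3) — ~p3 is true.
  12. (p4 \/ p5 \/ p1) — p1 is true.
  13. (~p2 \/ ~p4 \/ ~p5) — ~p5 is true.
  14. (~p4 \/ p2) — p2 is true.
  15. (~p6 \/ ~p7 \/ p4) — ~p7 is true.
  16. (p2 \/ ~p5) — p2 is true.
  17. (~p4 \/ ~p7) — ~p7 is true.
  18. (~p4 \/ p1) — p1 is true.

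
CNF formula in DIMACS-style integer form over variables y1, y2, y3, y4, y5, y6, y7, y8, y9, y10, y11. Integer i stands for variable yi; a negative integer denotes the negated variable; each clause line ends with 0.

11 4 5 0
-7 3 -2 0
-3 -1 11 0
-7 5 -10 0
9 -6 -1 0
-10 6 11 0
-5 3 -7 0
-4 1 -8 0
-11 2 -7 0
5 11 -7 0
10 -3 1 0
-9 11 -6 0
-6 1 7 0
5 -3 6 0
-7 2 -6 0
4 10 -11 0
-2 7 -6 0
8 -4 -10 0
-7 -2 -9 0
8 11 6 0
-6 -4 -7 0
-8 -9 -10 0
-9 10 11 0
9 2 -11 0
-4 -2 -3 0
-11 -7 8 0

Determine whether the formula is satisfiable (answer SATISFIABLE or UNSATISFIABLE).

Set y1 = False and propagate.
Try y2 = True.
Try y3 = True.
  then y10 is forced to True.
  then y4 is forced to False.
For the remaining variables, y5 = True, y6 = False, y7 = False, y8 = True, y9 = False, y11 = True works.
So y1=F, y2=T, y3=T, y4=F, y5=T, y6=F, y7=F, y8=T, y9=F, y10=T, y11=T is a satisfying assignment.

SATISFIABLE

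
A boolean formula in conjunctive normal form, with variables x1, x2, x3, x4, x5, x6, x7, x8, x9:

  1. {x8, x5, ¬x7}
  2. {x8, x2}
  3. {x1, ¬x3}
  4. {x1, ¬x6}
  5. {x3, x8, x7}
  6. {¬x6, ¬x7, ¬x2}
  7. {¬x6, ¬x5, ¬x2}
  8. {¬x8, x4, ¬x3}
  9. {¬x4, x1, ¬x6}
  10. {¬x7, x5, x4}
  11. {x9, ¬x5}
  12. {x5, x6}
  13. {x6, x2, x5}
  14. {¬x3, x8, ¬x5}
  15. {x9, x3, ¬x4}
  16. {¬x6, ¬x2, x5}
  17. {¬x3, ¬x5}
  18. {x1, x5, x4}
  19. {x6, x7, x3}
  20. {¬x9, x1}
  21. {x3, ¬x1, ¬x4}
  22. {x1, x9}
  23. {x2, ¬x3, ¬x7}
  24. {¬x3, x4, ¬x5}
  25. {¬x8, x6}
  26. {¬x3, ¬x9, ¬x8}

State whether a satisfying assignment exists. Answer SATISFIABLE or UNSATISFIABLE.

SATISFIABLE

Branch on x1: take x1 = True.
Try x2 = False.
  then x8 is forced to True.
  then x6 is forced to True.
Try x3 = False.
  then x4 is forced to False.
The remaining clauses are satisfied by x5 = False, x7 = False, x9 = True.
Every clause has at least one true literal under this assignment.
So x1=1, x2=0, x3=0, x4=0, x5=0, x6=1, x7=0, x8=1, x9=1 is a satisfying assignment.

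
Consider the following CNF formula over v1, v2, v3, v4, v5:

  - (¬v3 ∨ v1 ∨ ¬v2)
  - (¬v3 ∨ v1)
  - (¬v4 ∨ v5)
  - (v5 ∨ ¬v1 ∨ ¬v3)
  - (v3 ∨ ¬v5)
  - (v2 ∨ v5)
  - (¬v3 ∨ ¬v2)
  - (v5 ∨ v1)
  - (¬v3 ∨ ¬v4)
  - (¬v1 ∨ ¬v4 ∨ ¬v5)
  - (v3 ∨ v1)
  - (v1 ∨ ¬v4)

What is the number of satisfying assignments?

2

Satisfying assignments:
  v1=1 v2=0 v3=1 v4=0 v5=1
  v1=1 v2=1 v3=0 v4=0 v5=0
That's 2 in total.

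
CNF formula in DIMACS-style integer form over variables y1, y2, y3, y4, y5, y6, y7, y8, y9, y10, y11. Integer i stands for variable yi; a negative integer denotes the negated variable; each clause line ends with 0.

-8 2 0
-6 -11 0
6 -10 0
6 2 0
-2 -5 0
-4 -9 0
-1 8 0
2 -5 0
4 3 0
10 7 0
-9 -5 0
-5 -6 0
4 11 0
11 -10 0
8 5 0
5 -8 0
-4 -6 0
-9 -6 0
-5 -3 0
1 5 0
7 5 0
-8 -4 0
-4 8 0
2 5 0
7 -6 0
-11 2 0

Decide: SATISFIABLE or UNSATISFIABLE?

UNSATISFIABLE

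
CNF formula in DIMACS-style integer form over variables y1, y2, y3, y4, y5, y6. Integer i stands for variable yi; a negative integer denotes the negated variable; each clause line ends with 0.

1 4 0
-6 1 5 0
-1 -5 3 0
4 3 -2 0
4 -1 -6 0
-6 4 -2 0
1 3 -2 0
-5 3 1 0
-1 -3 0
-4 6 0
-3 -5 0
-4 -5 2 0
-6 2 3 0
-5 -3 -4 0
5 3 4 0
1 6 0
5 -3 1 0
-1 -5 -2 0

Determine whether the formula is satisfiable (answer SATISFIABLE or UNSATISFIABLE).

SATISFIABLE

Set y1 = True and propagate.
  then y3 is forced to False.
  then y5 is forced to False.
  then y4 is forced to True.
  then y6 is forced to True.
  then y2 is forced to True.
Every clause has at least one true literal under this assignment.
So y1=1, y2=1, y3=0, y4=1, y5=0, y6=1 is a satisfying assignment.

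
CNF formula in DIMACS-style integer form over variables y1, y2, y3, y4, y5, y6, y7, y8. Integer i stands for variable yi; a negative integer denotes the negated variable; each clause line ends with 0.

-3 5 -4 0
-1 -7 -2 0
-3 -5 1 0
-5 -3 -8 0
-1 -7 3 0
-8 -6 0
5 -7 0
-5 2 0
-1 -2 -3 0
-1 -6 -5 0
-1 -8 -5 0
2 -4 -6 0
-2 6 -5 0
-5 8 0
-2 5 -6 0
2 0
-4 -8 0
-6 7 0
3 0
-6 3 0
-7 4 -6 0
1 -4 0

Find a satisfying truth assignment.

The clause (y2) is unit: y2 must be True.
The clause (y3) is unit: y3 must be True.
(¬y1) is a unit clause, so y1 = False.
(¬y5) is a unit clause, so y5 = False.
The clause (¬y4) is unit: y4 must be False.
(¬y7) is a unit clause, so y7 = False.
Unit propagation: (¬y6) forces y6 = False.
y8 is now unconstrained; take y8 = False.

y1=F, y2=T, y3=T, y4=F, y5=F, y6=F, y7=F, y8=F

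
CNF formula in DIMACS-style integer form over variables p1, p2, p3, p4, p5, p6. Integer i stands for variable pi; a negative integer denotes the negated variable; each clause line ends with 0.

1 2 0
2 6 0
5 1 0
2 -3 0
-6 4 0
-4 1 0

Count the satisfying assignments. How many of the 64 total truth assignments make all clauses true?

Split on p1, then p2.
  p1=T, p2=T: p3, p5 free; 3 ways for (p4,p6) × 2^2 = 12.
  p1=T, p2=F: remaining (p3,p4,p5,p6) ∈ {(F,T,F,T); (F,T,T,T)} — 2.
  p1=F, p2=T: remaining (p3,p4,p5,p6) ∈ {(F,F,T,F); (T,F,T,F)} — 2.
  p1=F, p2=F: a clause becomes empty — 0.
Total: 12 + 2 + 2 + 0 = 16.

16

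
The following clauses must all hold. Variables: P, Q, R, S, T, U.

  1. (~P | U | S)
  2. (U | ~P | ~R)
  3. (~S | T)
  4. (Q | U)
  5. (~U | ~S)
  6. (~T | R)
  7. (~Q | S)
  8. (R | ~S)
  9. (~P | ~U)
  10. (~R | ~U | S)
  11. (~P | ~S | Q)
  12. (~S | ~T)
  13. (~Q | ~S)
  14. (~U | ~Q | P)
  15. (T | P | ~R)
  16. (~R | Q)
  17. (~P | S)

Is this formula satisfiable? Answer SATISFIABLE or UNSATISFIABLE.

SATISFIABLE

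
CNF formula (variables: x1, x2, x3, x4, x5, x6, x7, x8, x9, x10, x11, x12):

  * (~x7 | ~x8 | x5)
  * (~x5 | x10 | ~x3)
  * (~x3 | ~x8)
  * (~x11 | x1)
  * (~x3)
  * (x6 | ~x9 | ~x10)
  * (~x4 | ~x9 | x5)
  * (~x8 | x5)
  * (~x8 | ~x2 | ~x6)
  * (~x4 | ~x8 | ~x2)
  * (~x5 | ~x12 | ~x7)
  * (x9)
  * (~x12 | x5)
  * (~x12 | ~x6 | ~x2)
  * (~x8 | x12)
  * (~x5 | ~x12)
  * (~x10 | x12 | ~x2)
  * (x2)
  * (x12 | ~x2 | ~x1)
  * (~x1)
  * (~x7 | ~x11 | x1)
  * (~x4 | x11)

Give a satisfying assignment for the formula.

x1=False, x2=True, x3=False, x4=False, x5=True, x6=True, x7=False, x8=False, x9=True, x10=False, x11=False, x12=False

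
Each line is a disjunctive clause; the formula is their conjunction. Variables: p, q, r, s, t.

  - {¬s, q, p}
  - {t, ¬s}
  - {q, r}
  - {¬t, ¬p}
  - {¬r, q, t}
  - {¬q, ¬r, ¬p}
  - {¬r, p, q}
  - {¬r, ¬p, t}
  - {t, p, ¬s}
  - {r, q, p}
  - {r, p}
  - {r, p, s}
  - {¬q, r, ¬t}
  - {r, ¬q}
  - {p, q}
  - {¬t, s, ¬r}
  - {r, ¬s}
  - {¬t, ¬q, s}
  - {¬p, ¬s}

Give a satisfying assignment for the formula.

Set p = False and propagate.
  then r is forced to True.
  then q is forced to True.
For the remaining variables, s = False, t = False works.
Every clause has at least one true literal under this assignment.

p=0, q=1, r=1, s=0, t=0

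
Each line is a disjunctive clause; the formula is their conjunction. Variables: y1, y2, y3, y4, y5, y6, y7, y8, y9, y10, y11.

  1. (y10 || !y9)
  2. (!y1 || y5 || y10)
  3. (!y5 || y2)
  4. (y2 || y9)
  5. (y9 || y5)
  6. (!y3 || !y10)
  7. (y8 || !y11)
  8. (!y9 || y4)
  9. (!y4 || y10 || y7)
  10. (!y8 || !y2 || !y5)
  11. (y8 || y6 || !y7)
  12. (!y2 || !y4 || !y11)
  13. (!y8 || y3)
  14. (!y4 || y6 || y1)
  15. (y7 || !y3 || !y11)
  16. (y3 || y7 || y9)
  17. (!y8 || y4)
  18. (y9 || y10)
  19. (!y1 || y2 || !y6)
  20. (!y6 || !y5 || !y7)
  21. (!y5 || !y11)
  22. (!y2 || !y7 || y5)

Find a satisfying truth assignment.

y1=F, y2=F, y3=F, y4=T, y5=F, y6=T, y7=F, y8=F, y9=T, y10=T, y11=F

Pure literal: y11 appears only negated; assign y11 = False.
Set y1 = False and propagate.
Set y2 = False and propagate.
  then y5 is forced to False.
  then y9 is forced to True.
  then y10 is forced to True.
  then y3 is forced to False.
  then y4 is forced to True.
  then y8 is forced to False.
  then y6 is forced to True.
y7 is now unconstrained; take y7 = False.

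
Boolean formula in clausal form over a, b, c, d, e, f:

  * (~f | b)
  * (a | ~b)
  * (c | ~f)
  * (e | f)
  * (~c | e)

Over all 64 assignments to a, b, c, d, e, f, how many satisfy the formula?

14

Case analysis on f and b:
  f=T, b=T: remaining (a,c,d,e) ∈ {(T,T,F,T); (T,T,T,T)} — 2.
  f=T, b=F: a clause becomes empty — 0.
  f=F, b=T: remaining (a,c,d,e) ∈ {(T,F,F,T); (T,F,T,T); (T,T,F,T); (T,T,T,T)} — 4.
  f=F, b=F: forces e=T; a, c, d free → 2^3 = 8.
Total: 2 + 0 + 4 + 8 = 14.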